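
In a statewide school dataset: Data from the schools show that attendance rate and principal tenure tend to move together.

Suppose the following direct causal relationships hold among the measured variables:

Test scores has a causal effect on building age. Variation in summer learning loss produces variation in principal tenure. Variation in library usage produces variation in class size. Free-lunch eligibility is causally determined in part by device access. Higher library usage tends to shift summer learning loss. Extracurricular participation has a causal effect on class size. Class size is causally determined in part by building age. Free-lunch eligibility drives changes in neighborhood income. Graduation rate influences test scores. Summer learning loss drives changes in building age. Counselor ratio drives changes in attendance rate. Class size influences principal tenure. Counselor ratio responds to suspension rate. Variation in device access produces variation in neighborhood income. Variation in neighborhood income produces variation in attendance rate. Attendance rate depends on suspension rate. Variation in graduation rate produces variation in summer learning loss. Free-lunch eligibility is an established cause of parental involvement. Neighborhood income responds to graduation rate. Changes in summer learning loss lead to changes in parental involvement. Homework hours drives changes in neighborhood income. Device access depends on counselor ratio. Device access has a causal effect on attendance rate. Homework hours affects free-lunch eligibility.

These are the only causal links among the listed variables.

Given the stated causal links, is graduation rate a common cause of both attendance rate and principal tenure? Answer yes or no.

Graduation rate has a causal path to attendance rate (graduation rate → neighborhood income → attendance rate) and to principal tenure (graduation rate → summer learning loss → principal tenure), so it is a common cause of both — a confounder.

yes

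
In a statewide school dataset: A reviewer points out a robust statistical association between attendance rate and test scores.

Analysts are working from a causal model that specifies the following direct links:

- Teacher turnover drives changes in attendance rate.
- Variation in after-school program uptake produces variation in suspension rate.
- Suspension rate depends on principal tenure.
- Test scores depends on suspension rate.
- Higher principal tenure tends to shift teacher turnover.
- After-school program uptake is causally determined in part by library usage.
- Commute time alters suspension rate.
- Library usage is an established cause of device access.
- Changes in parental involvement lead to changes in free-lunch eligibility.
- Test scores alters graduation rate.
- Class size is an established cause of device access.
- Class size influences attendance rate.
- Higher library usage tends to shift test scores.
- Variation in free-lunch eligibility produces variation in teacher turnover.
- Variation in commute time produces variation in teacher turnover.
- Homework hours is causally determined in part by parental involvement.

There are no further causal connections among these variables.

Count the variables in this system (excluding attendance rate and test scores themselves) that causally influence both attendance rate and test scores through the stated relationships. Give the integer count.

2

The common causes are: commute time (to attendance rate via commute time → teacher turnover → attendance rate; to test scores via commute time → suspension rate → test scores); principal tenure (to attendance rate via principal tenure → teacher turnover → attendance rate; to test scores via principal tenure → suspension rate → test scores).
Every other variable lacks a causal path to at least one of attendance rate and test scores.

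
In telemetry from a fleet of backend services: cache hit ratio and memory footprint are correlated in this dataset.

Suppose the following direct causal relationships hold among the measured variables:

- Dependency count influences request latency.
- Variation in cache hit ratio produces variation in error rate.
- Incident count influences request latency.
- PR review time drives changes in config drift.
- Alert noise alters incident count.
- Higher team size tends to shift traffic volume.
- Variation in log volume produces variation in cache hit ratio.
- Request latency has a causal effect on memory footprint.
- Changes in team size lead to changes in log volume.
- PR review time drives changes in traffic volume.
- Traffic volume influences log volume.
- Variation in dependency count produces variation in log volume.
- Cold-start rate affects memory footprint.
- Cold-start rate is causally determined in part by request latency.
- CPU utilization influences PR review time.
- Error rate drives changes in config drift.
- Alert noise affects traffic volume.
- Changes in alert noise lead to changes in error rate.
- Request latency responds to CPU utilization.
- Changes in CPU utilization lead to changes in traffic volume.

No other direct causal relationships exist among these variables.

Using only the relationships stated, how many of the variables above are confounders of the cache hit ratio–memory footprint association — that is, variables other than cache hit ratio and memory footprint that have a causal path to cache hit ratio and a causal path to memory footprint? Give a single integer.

The common causes are: CPU utilization (to cache hit ratio via CPU utilization → traffic volume → log volume → cache hit ratio; to memory footprint via CPU utilization → request latency → memory footprint); alert noise (to cache hit ratio via alert noise → traffic volume → log volume → cache hit ratio; to memory footprint via alert noise → incident count → request latency → memory footprint); dependency count (to cache hit ratio via dependency count → log volume → cache hit ratio; to memory footprint via dependency count → request latency → memory footprint).
Every other variable lacks a causal path to at least one of cache hit ratio and memory footprint.

3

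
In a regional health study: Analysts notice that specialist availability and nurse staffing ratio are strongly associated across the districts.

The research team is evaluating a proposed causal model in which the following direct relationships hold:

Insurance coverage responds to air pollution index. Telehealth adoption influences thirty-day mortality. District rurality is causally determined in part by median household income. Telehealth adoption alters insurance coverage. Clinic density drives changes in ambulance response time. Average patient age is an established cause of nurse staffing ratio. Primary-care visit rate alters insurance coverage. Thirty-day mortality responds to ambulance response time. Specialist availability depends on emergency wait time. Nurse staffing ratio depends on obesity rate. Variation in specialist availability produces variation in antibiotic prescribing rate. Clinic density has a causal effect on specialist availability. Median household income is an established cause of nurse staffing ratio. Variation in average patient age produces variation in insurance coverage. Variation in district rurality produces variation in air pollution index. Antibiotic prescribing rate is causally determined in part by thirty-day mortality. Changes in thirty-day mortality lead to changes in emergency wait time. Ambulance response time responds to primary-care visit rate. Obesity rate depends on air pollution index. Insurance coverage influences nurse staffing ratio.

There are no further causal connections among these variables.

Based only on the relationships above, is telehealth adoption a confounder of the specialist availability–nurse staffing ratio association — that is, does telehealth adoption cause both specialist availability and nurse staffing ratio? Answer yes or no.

yes

Telehealth adoption has a causal path to specialist availability (telehealth adoption → thirty-day mortality → emergency wait time → specialist availability) and to nurse staffing ratio (telehealth adoption → insurance coverage → nurse staffing ratio), so it is a common cause of both — a confounder.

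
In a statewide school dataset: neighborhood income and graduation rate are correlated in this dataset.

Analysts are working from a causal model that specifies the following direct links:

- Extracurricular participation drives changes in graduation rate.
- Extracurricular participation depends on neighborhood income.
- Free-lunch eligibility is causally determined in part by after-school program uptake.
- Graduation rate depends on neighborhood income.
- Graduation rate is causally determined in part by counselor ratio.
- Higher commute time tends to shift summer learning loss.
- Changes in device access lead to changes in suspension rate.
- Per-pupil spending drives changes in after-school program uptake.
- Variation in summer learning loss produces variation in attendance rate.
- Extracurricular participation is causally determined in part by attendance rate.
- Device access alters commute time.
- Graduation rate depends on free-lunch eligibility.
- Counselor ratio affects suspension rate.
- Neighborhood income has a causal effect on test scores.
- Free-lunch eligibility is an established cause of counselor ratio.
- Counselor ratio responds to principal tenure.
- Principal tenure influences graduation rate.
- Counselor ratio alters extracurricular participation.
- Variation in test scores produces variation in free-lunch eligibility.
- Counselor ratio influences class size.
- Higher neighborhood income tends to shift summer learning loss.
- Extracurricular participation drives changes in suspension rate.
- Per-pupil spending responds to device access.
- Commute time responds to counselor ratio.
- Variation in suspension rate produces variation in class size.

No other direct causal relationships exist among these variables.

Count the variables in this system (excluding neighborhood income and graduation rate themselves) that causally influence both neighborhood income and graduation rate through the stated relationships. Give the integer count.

0

No listed variable has a causal path to both neighborhood income and graduation rate, so there are no common causes.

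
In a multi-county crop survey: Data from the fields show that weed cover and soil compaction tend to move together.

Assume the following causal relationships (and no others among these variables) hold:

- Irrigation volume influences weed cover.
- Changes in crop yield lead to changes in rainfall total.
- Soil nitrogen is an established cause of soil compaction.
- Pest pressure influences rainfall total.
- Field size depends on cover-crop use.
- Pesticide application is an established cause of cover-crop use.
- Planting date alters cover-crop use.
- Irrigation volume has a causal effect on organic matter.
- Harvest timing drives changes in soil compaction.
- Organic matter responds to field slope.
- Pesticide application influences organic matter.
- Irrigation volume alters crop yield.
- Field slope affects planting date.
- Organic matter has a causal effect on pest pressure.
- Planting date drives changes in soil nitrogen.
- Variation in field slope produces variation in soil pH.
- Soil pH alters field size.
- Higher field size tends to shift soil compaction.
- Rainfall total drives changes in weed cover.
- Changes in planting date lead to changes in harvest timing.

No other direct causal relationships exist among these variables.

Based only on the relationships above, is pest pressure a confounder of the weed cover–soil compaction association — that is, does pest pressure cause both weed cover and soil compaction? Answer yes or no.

Pest pressure has no stated causal path to soil compaction. A confounder must cause both variables, so pest pressure does not qualify.

no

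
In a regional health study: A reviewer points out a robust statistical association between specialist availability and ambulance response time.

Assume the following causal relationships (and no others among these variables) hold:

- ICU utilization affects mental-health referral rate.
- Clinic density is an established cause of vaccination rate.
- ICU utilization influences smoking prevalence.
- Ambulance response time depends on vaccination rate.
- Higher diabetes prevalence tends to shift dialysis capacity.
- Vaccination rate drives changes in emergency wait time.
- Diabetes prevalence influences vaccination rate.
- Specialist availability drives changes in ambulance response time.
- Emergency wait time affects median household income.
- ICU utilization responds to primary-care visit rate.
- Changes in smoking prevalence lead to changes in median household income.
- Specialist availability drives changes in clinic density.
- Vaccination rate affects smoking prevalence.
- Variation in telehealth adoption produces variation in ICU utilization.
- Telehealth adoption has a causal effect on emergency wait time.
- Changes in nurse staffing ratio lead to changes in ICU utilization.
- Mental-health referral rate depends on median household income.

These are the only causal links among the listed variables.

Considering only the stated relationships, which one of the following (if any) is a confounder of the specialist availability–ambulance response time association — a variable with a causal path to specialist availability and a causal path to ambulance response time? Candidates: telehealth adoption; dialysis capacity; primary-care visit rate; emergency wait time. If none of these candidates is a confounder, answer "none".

none

None of the listed candidates has causal paths to both specialist availability and ambulance response time in the stated relationships, so none is a common cause.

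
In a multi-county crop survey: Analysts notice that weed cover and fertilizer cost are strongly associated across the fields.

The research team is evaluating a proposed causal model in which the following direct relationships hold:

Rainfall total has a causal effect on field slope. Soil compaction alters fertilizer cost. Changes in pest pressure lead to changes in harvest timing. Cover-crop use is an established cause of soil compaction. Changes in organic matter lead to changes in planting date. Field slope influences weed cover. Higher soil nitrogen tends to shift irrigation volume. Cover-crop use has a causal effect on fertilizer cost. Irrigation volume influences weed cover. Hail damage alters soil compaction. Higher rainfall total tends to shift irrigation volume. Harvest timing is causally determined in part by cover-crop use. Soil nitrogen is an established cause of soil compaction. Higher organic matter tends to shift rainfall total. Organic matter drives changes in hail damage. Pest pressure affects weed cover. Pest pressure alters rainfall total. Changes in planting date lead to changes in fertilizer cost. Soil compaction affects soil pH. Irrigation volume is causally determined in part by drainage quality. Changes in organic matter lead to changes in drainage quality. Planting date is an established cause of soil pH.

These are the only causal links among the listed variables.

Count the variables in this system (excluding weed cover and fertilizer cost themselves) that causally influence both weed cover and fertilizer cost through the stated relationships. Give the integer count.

The common causes are: organic matter (to weed cover via organic matter → rainfall total → field slope → weed cover; to fertilizer cost via organic matter → planting date → fertilizer cost); soil nitrogen (to weed cover via soil nitrogen → irrigation volume → weed cover; to fertilizer cost via soil nitrogen → soil compaction → fertilizer cost).
Every other variable lacks a causal path to at least one of weed cover and fertilizer cost.

2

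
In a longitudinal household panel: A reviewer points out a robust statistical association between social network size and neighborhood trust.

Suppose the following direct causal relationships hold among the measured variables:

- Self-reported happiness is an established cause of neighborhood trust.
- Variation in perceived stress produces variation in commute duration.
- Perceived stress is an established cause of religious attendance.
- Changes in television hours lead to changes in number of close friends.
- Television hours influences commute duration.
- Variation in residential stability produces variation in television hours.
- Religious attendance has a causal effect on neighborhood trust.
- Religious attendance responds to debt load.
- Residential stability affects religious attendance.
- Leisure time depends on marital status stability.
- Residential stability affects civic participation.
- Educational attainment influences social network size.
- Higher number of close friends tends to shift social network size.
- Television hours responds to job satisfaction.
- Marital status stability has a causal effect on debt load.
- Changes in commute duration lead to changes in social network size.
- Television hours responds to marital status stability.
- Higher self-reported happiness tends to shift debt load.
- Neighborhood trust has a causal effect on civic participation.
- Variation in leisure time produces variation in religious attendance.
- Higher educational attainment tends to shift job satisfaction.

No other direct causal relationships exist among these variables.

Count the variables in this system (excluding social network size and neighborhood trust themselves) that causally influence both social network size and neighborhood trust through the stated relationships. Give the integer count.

The common causes are: marital status stability (to social network size via marital status stability → television hours → number of close friends → social network size; to neighborhood trust via marital status stability → debt load → religious attendance → neighborhood trust); perceived stress (to social network size via perceived stress → commute duration → social network size; to neighborhood trust via perceived stress → religious attendance → neighborhood trust); residential stability (to social network size via residential stability → television hours → number of close friends → social network size; to neighborhood trust via residential stability → religious attendance → neighborhood trust).
Every other variable lacks a causal path to at least one of social network size and neighborhood trust.

3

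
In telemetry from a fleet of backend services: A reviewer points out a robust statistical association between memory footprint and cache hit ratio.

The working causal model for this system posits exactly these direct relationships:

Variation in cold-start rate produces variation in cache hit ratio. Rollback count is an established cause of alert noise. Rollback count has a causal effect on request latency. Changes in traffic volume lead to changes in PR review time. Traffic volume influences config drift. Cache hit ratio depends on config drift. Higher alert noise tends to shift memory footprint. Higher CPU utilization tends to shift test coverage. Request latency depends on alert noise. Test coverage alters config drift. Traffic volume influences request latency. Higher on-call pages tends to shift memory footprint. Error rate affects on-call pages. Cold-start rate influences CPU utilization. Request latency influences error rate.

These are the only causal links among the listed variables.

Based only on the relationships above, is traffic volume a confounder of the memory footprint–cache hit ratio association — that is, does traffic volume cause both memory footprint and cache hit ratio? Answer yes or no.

yes

Traffic volume has a causal path to memory footprint (traffic volume → request latency → error rate → on-call pages → memory footprint) and to cache hit ratio (traffic volume → config drift → cache hit ratio), so it is a common cause of both — a confounder.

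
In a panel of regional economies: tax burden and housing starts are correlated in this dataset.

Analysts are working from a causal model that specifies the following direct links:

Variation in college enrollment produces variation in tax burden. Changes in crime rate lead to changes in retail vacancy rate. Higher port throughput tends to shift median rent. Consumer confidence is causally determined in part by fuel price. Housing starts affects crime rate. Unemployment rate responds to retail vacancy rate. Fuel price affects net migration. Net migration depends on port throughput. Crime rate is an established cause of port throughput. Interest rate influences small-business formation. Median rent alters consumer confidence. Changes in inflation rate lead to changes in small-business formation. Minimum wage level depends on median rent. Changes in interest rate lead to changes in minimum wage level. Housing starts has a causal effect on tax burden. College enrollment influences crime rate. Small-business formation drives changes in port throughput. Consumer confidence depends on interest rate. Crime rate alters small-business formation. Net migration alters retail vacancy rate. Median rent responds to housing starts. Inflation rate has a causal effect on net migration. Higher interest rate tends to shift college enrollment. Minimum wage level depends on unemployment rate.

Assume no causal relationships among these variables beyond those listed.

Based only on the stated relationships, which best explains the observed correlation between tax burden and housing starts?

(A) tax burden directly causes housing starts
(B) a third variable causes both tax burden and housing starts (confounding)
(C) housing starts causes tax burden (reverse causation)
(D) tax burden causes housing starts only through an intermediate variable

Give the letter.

The stated link runs housing starts → tax burden; tax burden has no causal path to housing starts. No variable causes both, so confounding is ruled out. The correlation reflects reverse causation.

C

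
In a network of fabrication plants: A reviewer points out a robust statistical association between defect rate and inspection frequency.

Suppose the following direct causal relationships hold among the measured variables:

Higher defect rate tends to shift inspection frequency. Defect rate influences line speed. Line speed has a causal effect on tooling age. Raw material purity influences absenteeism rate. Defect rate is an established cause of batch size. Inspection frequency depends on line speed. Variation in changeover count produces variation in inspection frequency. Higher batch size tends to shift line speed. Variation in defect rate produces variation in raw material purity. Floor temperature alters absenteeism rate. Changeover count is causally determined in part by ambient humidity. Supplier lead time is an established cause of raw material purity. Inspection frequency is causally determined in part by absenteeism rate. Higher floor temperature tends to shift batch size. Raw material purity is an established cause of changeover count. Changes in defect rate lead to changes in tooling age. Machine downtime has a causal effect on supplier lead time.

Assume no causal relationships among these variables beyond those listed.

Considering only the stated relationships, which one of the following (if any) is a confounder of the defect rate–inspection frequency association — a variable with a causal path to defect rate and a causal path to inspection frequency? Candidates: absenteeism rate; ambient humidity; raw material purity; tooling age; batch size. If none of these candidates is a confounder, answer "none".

None of the listed candidates has causal paths to both defect rate and inspection frequency in the stated relationships, so none is a common cause.

none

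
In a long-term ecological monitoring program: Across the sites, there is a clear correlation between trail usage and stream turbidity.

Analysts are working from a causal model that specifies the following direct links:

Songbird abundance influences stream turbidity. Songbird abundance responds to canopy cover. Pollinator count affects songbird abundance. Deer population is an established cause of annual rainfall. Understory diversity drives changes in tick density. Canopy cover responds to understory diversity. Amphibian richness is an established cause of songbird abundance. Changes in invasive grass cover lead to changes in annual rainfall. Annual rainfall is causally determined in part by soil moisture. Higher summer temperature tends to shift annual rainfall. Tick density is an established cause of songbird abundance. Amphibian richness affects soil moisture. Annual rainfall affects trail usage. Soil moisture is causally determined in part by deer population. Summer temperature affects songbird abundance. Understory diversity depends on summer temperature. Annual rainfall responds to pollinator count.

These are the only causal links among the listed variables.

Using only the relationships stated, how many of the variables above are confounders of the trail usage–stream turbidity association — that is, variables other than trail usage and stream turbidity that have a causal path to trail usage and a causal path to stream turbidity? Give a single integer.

3

The common causes are: amphibian richness (to trail usage via amphibian richness → soil moisture → annual rainfall → trail usage; to stream turbidity via amphibian richness → songbird abundance → stream turbidity); pollinator count (to trail usage via pollinator count → annual rainfall → trail usage; to stream turbidity via pollinator count → songbird abundance → stream turbidity); summer temperature (to trail usage via summer temperature → annual rainfall → trail usage; to stream turbidity via summer temperature → songbird abundance → stream turbidity).
Every other variable lacks a causal path to at least one of trail usage and stream turbidity.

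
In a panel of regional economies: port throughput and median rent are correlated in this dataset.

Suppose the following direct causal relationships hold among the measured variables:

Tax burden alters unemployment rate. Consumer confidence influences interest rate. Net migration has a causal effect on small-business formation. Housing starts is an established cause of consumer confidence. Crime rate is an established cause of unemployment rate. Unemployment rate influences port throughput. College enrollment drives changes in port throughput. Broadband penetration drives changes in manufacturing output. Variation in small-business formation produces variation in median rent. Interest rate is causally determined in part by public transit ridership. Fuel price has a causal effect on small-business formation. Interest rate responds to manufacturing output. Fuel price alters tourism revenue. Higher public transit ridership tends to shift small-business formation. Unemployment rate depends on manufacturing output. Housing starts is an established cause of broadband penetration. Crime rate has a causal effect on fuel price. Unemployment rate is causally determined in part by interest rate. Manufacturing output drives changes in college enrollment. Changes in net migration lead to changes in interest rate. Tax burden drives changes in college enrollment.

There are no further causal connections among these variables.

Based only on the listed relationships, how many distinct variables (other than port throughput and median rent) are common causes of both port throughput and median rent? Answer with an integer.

The common causes are: crime rate (to port throughput via crime rate → unemployment rate → port throughput; to median rent via crime rate → fuel price → small-business formation → median rent); net migration (to port throughput via net migration → interest rate → unemployment rate → port throughput; to median rent via net migration → small-business formation → median rent); public transit ridership (to port throughput via public transit ridership → interest rate → unemployment rate → port throughput; to median rent via public transit ridership → small-business formation → median rent).
Every other variable lacks a causal path to at least one of port throughput and median rent.

3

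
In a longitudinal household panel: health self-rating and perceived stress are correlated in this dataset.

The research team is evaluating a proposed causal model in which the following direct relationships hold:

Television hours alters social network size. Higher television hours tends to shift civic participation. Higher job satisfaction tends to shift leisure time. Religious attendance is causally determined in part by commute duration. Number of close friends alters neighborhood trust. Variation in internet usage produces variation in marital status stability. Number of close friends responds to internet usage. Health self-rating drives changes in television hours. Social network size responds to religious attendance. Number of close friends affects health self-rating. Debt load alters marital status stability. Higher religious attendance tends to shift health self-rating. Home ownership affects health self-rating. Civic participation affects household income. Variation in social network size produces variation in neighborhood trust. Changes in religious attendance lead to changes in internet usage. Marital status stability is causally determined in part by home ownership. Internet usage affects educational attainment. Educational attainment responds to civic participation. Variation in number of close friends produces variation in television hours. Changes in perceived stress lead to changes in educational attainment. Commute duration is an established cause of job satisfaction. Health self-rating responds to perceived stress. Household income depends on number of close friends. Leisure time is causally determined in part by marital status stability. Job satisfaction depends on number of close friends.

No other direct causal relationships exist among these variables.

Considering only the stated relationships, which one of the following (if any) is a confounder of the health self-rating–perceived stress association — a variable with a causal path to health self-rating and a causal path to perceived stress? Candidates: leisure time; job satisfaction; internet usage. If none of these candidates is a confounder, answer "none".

none

None of the listed candidates has causal paths to both health self-rating and perceived stress in the stated relationships, so none is a common cause.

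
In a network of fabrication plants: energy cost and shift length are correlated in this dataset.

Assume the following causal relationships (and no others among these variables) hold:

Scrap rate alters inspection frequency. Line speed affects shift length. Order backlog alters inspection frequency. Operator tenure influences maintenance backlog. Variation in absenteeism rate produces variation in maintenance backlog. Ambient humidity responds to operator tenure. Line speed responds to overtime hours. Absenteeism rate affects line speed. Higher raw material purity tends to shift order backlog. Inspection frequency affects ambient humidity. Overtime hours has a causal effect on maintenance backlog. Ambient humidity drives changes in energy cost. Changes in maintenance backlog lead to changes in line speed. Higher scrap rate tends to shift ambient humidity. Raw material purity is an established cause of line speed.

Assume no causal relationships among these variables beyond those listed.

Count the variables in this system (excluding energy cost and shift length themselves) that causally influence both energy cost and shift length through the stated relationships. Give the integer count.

The common causes are: operator tenure (to energy cost via operator tenure → ambient humidity → energy cost; to shift length via operator tenure → maintenance backlog → line speed → shift length); raw material purity (to energy cost via raw material purity → order backlog → inspection frequency → ambient humidity → energy cost; to shift length via raw material purity → line speed → shift length).
Every other variable lacks a causal path to at least one of energy cost and shift length.

2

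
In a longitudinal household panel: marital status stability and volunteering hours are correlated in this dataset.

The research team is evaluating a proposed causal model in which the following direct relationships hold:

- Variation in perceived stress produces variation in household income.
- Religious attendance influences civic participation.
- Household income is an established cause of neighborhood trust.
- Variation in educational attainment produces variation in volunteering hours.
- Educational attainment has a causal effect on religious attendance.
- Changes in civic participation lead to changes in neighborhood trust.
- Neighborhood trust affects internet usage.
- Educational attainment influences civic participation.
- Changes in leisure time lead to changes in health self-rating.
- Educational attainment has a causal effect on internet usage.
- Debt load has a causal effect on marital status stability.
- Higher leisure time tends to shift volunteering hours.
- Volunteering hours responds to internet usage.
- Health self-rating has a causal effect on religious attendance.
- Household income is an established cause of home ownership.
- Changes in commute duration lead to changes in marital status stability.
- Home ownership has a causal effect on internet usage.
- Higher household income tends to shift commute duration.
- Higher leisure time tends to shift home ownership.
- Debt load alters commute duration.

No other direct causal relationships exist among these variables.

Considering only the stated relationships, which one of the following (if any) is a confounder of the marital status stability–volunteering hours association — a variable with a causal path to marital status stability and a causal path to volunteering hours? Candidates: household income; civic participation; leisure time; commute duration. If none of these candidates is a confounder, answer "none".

household income

Household income causes marital status stability (household income → commute duration → marital status stability) and also causes volunteering hours (household income → home ownership → internet usage → volunteering hours); it is a common cause of both.
Each of the other candidates lacks a causal path to at least one of marital status stability and volunteering hours, so they do not confound the relationship.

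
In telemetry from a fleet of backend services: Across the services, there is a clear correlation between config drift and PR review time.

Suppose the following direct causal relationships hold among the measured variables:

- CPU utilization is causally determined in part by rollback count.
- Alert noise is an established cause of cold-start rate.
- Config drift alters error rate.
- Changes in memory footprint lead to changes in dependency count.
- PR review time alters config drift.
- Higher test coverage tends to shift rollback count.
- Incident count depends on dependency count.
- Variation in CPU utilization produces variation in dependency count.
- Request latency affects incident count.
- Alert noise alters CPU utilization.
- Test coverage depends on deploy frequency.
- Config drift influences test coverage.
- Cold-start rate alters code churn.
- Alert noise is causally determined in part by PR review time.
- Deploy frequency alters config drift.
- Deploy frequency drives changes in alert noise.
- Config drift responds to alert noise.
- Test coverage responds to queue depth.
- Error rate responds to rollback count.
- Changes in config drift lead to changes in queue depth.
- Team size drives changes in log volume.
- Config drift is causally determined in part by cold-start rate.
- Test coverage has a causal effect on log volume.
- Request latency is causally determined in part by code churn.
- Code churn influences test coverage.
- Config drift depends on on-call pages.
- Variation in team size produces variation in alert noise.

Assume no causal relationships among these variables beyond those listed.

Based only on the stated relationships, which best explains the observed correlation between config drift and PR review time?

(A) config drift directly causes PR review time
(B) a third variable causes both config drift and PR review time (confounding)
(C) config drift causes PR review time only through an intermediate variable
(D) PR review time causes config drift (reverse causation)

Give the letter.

D

The stated link runs PR review time → config drift; config drift has no causal path to PR review time. No variable causes both, so confounding is ruled out. The correlation reflects reverse causation.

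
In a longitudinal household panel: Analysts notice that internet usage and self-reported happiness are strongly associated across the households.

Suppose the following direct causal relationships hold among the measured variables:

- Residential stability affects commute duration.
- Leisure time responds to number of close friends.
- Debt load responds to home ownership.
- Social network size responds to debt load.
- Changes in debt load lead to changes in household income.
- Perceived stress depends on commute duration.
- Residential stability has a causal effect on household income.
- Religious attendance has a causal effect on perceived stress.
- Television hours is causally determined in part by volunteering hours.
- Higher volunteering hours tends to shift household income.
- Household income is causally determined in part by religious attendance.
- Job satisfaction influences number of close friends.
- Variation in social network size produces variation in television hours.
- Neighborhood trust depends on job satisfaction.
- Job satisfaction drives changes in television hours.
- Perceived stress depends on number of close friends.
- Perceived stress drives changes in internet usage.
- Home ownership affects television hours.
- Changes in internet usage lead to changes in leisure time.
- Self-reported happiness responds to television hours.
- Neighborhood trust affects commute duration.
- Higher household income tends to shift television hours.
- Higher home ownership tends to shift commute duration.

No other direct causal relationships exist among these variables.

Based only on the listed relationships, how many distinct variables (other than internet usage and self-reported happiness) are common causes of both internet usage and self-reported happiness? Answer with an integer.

The common causes are: home ownership (to internet usage via home ownership → commute duration → perceived stress → internet usage; to self-reported happiness via home ownership → television hours → self-reported happiness); job satisfaction (to internet usage via job satisfaction → number of close friends → perceived stress → internet usage; to self-reported happiness via job satisfaction → television hours → self-reported happiness); religious attendance (to internet usage via religious attendance → perceived stress → internet usage; to self-reported happiness via religious attendance → household income → television hours → self-reported happiness); residential stability (to internet usage via residential stability → commute duration → perceived stress → internet usage; to self-reported happiness via residential stability → household income → television hours → self-reported happiness).
Every other variable lacks a causal path to at least one of internet usage and self-reported happiness.

4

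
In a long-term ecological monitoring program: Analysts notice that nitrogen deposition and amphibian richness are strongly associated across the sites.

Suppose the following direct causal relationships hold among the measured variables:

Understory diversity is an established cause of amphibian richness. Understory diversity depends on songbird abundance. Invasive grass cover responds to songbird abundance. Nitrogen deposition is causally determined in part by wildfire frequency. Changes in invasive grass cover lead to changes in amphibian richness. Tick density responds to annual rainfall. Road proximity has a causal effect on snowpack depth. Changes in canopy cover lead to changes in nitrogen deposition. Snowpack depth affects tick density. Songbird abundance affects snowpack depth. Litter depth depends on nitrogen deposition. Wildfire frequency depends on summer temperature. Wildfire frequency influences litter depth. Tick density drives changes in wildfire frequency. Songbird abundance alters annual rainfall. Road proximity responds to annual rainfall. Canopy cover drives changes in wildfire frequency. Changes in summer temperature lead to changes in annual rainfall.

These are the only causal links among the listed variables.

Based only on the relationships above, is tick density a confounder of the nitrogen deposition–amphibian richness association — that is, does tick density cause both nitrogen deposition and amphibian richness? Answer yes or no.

no

Tick density has no stated causal path to amphibian richness. A confounder must cause both variables, so tick density does not qualify.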